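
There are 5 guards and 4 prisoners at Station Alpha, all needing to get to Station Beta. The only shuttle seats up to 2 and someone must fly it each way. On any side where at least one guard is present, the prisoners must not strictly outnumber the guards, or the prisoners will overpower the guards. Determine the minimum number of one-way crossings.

Counting alone: each trip to Station Beta takes at most 2 across and each return brings at least 1 back, so after t trips out (and t−1 returns) at most 2t − (t−1) of the 9 are across; that first reaches 9 at t = 8, so at least 15 crossings are needed.
The plan below uses exactly 15 crossings, so it is optimal:
1. 2 prisoners → Station Beta.  (Station Alpha: 5G 2P; Station Beta: 0G 2P)
2. 1 prisoner ← Station Alpha.  (Station Alpha: 5G 3P; Station Beta: 0G 1P)
3. 2 prisoners → Station Beta.  (Station Alpha: 5G 1P; Station Beta: 0G 3P)
4. 1 prisoner ← Station Alpha.  (Station Alpha: 5G 2P; Station Beta: 0G 2P)
5. 2 guards → Station Beta.  (Station Alpha: 3G 2P; Station Beta: 2G 2P)
6. 1 prisoner ← Station Alpha.  (Station Alpha: 3G 3P; Station Beta: 2G 1P)
7. 1 guard and 1 prisoner → Station Beta.  (Station Alpha: 2G 2P; Station Beta: 3G 2P)
8. 1 guard ← Station Alpha.  (Station Alpha: 3G 2P; Station Beta: 2G 2P)
9. 1 guard and 1 prisoner → Station Beta.  (Station Alpha: 2G 1P; Station Beta: 3G 3P)
10. 1 prisoner ← Station Alpha.  (Station Alpha: 2G 2P; Station Beta: 3G 2P)
11. 1 guard and 1 prisoner → Station Beta.  (Station Alpha: 1G 1P; Station Beta: 4G 3P)
12. 1 guard ← Station Alpha.  (Station Alpha: 2G 1P; Station Beta: 3G 3P)
13. 1 guard and 1 prisoner → Station Beta.  (Station Alpha: 1G 0P; Station Beta: 4G 4P)
14. 1 prisoner ← Station Alpha.  (Station Alpha: 1G 1P; Station Beta: 4G 3P)
15. 1 guard and 1 prisoner → Station Beta.  (Station Alpha: 0G 0P; Station Beta: 5G 4P)

15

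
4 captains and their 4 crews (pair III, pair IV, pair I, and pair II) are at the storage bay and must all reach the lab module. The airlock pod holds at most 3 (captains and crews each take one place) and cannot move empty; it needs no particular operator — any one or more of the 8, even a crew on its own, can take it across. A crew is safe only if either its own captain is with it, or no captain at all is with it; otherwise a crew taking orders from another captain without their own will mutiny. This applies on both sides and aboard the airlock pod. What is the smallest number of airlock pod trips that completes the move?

Counting alone: each trip to the lab module takes at most 3 across and each return brings at least 1 back, so after t trips out (and t−1 returns) at most 3t − (t−1) of the 8 are across; that first reaches 8 at t = 4, so at least 7 crossings are needed.
The safety rule pushes this higher. Following every safe sequence of crossings, the most of the 8 that can be at the lab module as the airlock pod arrives there on crossing 7 is 7 — never all 8.
So no plan with fewer than 9 crossings exists, and this one achieves 9:
1. captain III and crew III cross → the lab module.
2. captain III crosses ← the storage bay.
3. captain III, captain IV, and crew IV cross → the lab module.
4. captain III and crew III cross ← the storage bay.
5. captain I, captain II, and captain III cross → the lab module.
6. crew IV crosses ← the storage bay.
7. crew III and crew IV cross → the lab module.
8. crew III crosses ← the storage bay.
9. crew I, crew II, and crew III cross → the lab module.

9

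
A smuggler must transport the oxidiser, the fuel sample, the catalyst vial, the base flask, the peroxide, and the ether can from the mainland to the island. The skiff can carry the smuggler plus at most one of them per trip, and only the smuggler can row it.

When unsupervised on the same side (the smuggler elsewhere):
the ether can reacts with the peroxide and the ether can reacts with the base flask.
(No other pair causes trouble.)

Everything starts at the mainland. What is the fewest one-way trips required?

13

Counting alone: the smuggler can take at most 1 across per trip to the island, so moving all 6 needs at least 6 loaded trips out, with a return between consecutive ones — at least 11 crossings.
The safety rule pushes this higher. Following every safe sequence of crossings, the most of the 6 that can be at the island as the skiff arrives there on crossing 11 is 5 — never all 6.
So no plan with fewer than 13 crossings exists, and this one achieves 13:
1. Smuggler goes to the island with the ether can.  [the mainland: the base flask, the catalyst vial, the fuel sample, the oxidiser, the peroxide | the island: the ether can]
2. Smuggler goes back to the mainland alone.  [the mainland: the base flask, the catalyst vial, the fuel sample, the oxidiser, the peroxide | the island: the ether can]
3. Smuggler goes to the island with the oxidiser.  [the mainland: the base flask, the catalyst vial, the fuel sample, the peroxide | the island: the ether can, the oxidiser]
4. Smuggler goes back to the mainland alone.  [the mainland: the base flask, the catalyst vial, the fuel sample, the peroxide | the island: the ether can, the oxidiser]
5. Smuggler goes to the island with the fuel sample.  [the mainland: the base flask, the catalyst vial, the peroxide | the island: the ether can, the fuel sample, the oxidiser]
6. Smuggler goes back to the mainland alone.  [the mainland: the base flask, the catalyst vial, the peroxide | the island: the ether can, the fuel sample, the oxidiser]
7. Smuggler goes to the island with the catalyst vial.  [the mainland: the base flask, the peroxide | the island: the catalyst vial, the ether can, the fuel sample, the oxidiser]
8. Smuggler goes back to the mainland alone.  [the mainland: the base flask, the peroxide | the island: the catalyst vial, the ether can, the fuel sample, the oxidiser]
9. Smuggler goes to the island with the base flask.  [the mainland: the peroxide | the island: the base flask, the catalyst vial, the ether can, the fuel sample, the oxidiser]
10. Smuggler goes back to the mainland with the ether can.  [the mainland: the ether can, the peroxide | the island: the base flask, the catalyst vial, the fuel sample, the oxidiser]
11. Smuggler goes to the island with the peroxide.  [the mainland: the ether can | the island: the base flask, the catalyst vial, the fuel sample, the oxidiser, the peroxide]
12. Smuggler goes back to the mainland alone.  [the mainland: the ether can | the island: the base flask, the catalyst vial, the fuel sample, the oxidiser, the peroxide]
13. Smuggler goes to the island with the ether can.  [the mainland: — | the island: the base flask, the catalyst vial, the ether can, the fuel sample, the oxidiser, the peroxide]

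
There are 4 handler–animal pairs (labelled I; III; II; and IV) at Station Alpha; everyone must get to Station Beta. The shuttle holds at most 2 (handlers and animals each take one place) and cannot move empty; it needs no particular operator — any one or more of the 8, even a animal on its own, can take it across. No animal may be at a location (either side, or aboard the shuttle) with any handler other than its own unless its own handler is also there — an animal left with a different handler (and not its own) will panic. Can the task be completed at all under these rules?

No

Following every safe sequence of crossings from the start, the most of the 8 that can be at Station Beta as the shuttle arrives there on crossings 1, 3, 5 is 2, 3, 4 respectively; the best ever achieved is 4 of 8.
From crossing 7 on, no configuration arises that was not already reachable earlier: only 44 distinct safe configurations (who is on which side, and where the shuttle is) can ever be reached, none of them has everyone across, and every continuation just revisits them. So no valid plan exists.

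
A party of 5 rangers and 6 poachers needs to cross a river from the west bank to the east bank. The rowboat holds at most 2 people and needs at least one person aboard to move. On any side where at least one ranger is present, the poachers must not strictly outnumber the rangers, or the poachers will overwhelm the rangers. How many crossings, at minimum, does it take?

impossible

The poachers already outnumber the rangers at the west bank before anyone moves, so the starting position itself is disallowed.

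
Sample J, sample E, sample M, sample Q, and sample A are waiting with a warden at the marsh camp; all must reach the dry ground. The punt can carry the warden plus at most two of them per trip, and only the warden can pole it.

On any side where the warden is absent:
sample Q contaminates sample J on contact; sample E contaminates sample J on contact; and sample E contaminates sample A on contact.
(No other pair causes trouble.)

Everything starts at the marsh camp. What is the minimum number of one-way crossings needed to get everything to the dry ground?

Counting alone: the warden can take at most 2 across per trip to the dry ground, so moving all 5 needs at least 3 loaded trips out, with a return between consecutive ones — at least 5 crossings.
The plan below uses exactly 5 crossings, so it is optimal:
1. Warden goes to the dry ground with sample E and sample J.  [the marsh camp: sample A, sample M, sample Q | the dry ground: sample E, sample J]
2. Warden goes back to the marsh camp with sample J.  [the marsh camp: sample A, sample J, sample M, sample Q | the dry ground: sample E]
3. Warden goes to the dry ground with sample M and sample Q.  [the marsh camp: sample A, sample J | the dry ground: sample E, sample M, sample Q]
4. Warden goes back to the marsh camp alone.  [the marsh camp: sample A, sample J | the dry ground: sample E, sample M, sample Q]
5. Warden goes to the dry ground with sample A and sample J.  [the marsh camp: — | the dry ground: sample A, sample E, sample J, sample M, sample Q]

5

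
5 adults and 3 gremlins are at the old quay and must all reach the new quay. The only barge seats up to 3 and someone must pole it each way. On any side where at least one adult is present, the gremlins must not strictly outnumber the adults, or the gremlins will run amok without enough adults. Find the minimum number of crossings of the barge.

Counting alone: each trip to the new quay takes at most 3 across and each return brings at least 1 back, so after t trips out (and t−1 returns) at most 3t − (t−1) of the 8 are across; that first reaches 8 at t = 4, so at least 7 crossings are needed.
The plan below uses exactly 7 crossings, so it is optimal:
1. 2 gremlins → the new quay.  (the old quay: 5A 1G; the new quay: 0A 2G)
2. 1 gremlin ← the old quay.  (the old quay: 5A 2G; the new quay: 0A 1G)
3. 2 adults and 1 gremlin → the new quay.  (the old quay: 3A 1G; the new quay: 2A 2G)
4. 1 gremlin ← the old quay.  (the old quay: 3A 2G; the new quay: 2A 1G)
5. 1 adult and 2 gremlins → the new quay.  (the old quay: 2A 0G; the new quay: 3A 3G)
6. 1 gremlin ← the old quay.  (the old quay: 2A 1G; the new quay: 3A 2G)
7. 2 adults and 1 gremlin → the new quay.  (the old quay: 0A 0G; the new quay: 5A 3G)

7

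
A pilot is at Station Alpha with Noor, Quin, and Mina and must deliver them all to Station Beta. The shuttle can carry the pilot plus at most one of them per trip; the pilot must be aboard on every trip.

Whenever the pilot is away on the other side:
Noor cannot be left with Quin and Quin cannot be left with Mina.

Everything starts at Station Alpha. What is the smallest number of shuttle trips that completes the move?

Counting alone: the pilot can take at most 1 across per trip to Station Beta, so moving all 3 needs at least 3 loaded trips out, with a return between consecutive ones — at least 5 crossings.
The safety rule pushes this higher. Following every safe sequence of crossings, the most of the 3 that can be at Station Beta as the shuttle arrives there on crossing 5 is 2 — never all 3.
So no plan with fewer than 7 crossings exists, and this one achieves 7:
1. Pilot goes to Station Beta with Quin.  [Station Alpha: Mina, Noor | Station Beta: Quin]
2. Pilot goes back to Station Alpha alone.  [Station Alpha: Mina, Noor | Station Beta: Quin]
3. Pilot goes to Station Beta with Noor.  [Station Alpha: Mina | Station Beta: Noor, Quin]
4. Pilot goes back to Station Alpha with Quin.  [Station Alpha: Mina, Quin | Station Beta: Noor]
5. Pilot goes to Station Beta with Mina.  [Station Alpha: Quin | Station Beta: Mina, Noor]
6. Pilot goes back to Station Alpha alone.  [Station Alpha: Quin | Station Beta: Mina, Noor]
7. Pilot goes to Station Beta with Quin.  [Station Alpha: — | Station Beta: Mina, Noor, Quin]

7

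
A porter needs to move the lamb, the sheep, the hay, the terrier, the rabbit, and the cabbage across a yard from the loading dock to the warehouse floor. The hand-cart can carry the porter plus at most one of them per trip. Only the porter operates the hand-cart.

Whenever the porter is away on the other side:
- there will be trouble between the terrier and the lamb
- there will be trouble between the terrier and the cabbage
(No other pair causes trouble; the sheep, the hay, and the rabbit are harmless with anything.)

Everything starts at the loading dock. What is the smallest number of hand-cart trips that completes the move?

13

Counting alone: the porter can take at most 1 across per trip to the warehouse floor, so moving all 6 needs at least 6 loaded trips out, with a return between consecutive ones — at least 11 crossings.
The safety rule pushes this higher. Following every safe sequence of crossings, the most of the 6 that can be at the warehouse floor as the hand-cart arrives there on crossing 11 is 5 — never all 6.
So no plan with fewer than 13 crossings exists, and this one achieves 13:
1. Porter goes to the warehouse floor with the terrier.
2. Porter goes back to the loading dock alone.
3. Porter goes to the warehouse floor with the lamb.
4. Porter goes back to the loading dock with the terrier.
5. Porter goes to the warehouse floor with the cabbage.
6. Porter goes back to the loading dock alone.
7. Porter goes to the warehouse floor with the sheep.
8. Porter goes back to the loading dock alone.
9. Porter goes to the warehouse floor with the hay.
10. Porter goes back to the loading dock alone.
11. Porter goes to the warehouse floor with the rabbit.
12. Porter goes back to the loading dock alone.
13. Porter goes to the warehouse floor with the terrier.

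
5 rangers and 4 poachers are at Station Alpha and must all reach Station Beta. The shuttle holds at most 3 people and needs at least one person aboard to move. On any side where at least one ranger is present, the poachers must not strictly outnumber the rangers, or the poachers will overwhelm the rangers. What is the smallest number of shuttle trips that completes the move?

7

Counting alone: each trip to Station Beta takes at most 3 across and each return brings at least 1 back, so after t trips out (and t−1 returns) at most 3t − (t−1) of the 9 are across; that first reaches 9 at t = 4, so at least 7 crossings are needed.
The plan below uses exactly 7 crossings, so it is optimal:
1. 3 poachers → Station Beta.  (Station Alpha: 5R 1P; Station Beta: 0R 3P)
2. 1 poacher ← Station Alpha.  (Station Alpha: 5R 2P; Station Beta: 0R 2P)
3. 3 rangers → Station Beta.  (Station Alpha: 2R 2P; Station Beta: 3R 2P)
4. 1 ranger ← Station Alpha.  (Station Alpha: 3R 2P; Station Beta: 2R 2P)
5. 2 rangers and 1 poacher → Station Beta.  (Station Alpha: 1R 1P; Station Beta: 4R 3P)
6. 1 ranger ← Station Alpha.  (Station Alpha: 2R 1P; Station Beta: 3R 3P)
7. 2 rangers and 1 poacher → Station Beta.  (Station Alpha: 0R 0P; Station Beta: 5R 4P)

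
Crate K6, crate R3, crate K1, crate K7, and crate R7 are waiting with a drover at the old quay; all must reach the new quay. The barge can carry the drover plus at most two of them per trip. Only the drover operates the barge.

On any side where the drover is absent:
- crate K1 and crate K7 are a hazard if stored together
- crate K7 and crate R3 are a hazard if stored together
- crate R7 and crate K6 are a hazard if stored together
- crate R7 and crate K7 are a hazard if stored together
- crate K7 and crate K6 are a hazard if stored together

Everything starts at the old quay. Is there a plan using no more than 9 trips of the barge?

Yes

Yes — this plan uses 7 crossings (≤ 9):
1. Drover goes to the new quay with crate K6 and crate K7.  [the old quay: crate K1, crate R3, crate R7 | the new quay: crate K6, crate K7]
2. Drover goes back to the old quay with crate K6.  [the old quay: crate K1, crate K6, crate R3, crate R7 | the new quay: crate K7]
3. Drover goes to the new quay with crate K6 and crate R3.  [the old quay: crate K1, crate R7 | the new quay: crate K6, crate K7, crate R3]
4. Drover goes back to the old quay with crate K7.  [the old quay: crate K1, crate K7, crate R7 | the new quay: crate K6, crate R3]
5. Drover goes to the new quay with crate K1 and crate K7.  [the old quay: crate R7 | the new quay: crate K1, crate K6, crate K7, crate R3]
6. Drover goes back to the old quay with crate K7.  [the old quay: crate K7, crate R7 | the new quay: crate K1, crate K6, crate R3]
7. Drover goes to the new quay with crate K7 and crate R7.  [the old quay: — | the new quay: crate K1, crate K6, crate K7, crate R3, crate R7]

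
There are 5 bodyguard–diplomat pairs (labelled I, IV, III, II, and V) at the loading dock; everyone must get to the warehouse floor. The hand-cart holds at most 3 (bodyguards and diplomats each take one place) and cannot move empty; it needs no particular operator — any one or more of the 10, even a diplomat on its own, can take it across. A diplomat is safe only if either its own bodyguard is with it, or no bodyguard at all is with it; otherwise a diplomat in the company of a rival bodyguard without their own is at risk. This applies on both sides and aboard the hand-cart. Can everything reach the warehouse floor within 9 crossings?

Counting alone: each trip to the warehouse floor takes at most 3 across and each return brings at least 1 back, so after t trips out (and t−1 returns) at most 3t − (t−1) of the 10 are across; that first reaches 10 at t = 5, so at least 9 crossings are needed.
The safety rule pushes this higher. Following every safe sequence of crossings, the most of the 10 that can be at the warehouse floor as the hand-cart arrives there on crossing 9 is 9 — never all 10.
So the move cannot be finished within 9 crossings. (The shortest complete plan takes 11:)
1. bodyguard I and diplomat I cross → the warehouse floor.
2. bodyguard I crosses ← the loading dock.
3. diplomat II, diplomat III, and diplomat IV cross → the warehouse floor.
4. diplomat I crosses ← the loading dock.
5. bodyguard II, bodyguard III, and bodyguard IV cross → the warehouse floor.
6. bodyguard IV and diplomat IV cross ← the loading dock.
7. bodyguard I, bodyguard IV, and bodyguard V cross → the warehouse floor.
8. diplomat III crosses ← the loading dock.
9. diplomat I and diplomat IV cross → the warehouse floor.
10. diplomat I crosses ← the loading dock.
11. diplomat I, diplomat III, and diplomat V cross → the warehouse floor.

No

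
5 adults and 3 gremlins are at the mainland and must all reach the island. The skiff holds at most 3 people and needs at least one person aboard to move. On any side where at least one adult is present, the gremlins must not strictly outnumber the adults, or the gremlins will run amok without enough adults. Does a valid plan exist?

Yes

1. 2 gremlins → the island.  (the mainland: 5A 1G; the island: 0A 2G)
2. 1 gremlin ← the mainland.  (the mainland: 5A 2G; the island: 0A 1G)
3. 2 adults and 1 gremlin → the island.  (the mainland: 3A 1G; the island: 2A 2G)
4. 1 gremlin ← the mainland.  (the mainland: 3A 2G; the island: 2A 1G)
5. 1 adult and 2 gremlins → the island.  (the mainland: 2A 0G; the island: 3A 3G)
6. 1 gremlin ← the mainland.  (the mainland: 2A 1G; the island: 3A 2G)
7. 2 adults and 1 gremlin → the island.  (the mainland: 0A 0G; the island: 5A 3G)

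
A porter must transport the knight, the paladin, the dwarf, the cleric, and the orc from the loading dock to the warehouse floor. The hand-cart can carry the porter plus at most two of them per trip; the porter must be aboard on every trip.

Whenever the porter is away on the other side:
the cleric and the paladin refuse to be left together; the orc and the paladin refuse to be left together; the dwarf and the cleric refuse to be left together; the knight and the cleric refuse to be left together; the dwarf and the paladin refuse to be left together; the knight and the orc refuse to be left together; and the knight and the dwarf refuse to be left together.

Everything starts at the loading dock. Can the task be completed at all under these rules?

Whatever the first load, the items left behind include a forbidden pair without the porter. No opening move is safe, so no plan exists.

No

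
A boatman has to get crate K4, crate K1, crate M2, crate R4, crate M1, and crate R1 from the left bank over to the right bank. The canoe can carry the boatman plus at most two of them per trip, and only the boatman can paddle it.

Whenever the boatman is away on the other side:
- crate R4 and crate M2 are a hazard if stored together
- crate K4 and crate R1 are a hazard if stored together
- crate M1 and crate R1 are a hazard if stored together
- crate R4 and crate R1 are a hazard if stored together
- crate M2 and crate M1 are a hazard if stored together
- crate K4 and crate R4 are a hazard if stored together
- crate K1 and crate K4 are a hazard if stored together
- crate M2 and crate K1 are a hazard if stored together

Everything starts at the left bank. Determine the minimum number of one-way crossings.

impossible

Whatever the first load, the items left behind include a forbidden pair without the boatman. No opening move is safe, so no plan exists.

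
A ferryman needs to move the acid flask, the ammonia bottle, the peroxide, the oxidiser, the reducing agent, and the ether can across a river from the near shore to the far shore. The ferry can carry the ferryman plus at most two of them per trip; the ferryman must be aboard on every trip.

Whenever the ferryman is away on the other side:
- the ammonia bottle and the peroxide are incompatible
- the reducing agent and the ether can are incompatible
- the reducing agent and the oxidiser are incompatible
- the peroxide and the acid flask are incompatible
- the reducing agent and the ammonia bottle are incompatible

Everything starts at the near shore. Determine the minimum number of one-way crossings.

Counting alone: the ferryman can take at most 2 across per trip to the far shore, so moving all 6 needs at least 3 loaded trips out, with a return between consecutive ones — at least 5 crossings.
The safety rule pushes this higher. Following every safe sequence of crossings, the most of the 6 that can be at the far shore as the ferry arrives there on crossing 5 is 5 — never all 6.
So no plan with fewer than 7 crossings exists, and this one achieves 7:
1. Ferryman goes to the far shore with the peroxide and the reducing agent.  [the near shore: the acid flask, the ammonia bottle, the ether can, the oxidiser | the far shore: the peroxide, the reducing agent]
2. Ferryman goes back to the near shore alone.  [the near shore: the acid flask, the ammonia bottle, the ether can, the oxidiser | the far shore: the peroxide, the reducing agent]
3. Ferryman goes to the far shore with the acid flask and the ammonia bottle.  [the near shore: the ether can, the oxidiser | the far shore: the acid flask, the ammonia bottle, the peroxide, the reducing agent]
4. Ferryman goes back to the near shore with the peroxide and the reducing agent.  [the near shore: the ether can, the oxidiser, the peroxide, the reducing agent | the far shore: the acid flask, the ammonia bottle]
5. Ferryman goes to the far shore with the ether can and the oxidiser.  [the near shore: the peroxide, the reducing agent | the far shore: the acid flask, the ammonia bottle, the ether can, the oxidiser]
6. Ferryman goes back to the near shore alone.  [the near shore: the peroxide, the reducing agent | the far shore: the acid flask, the ammonia bottle, the ether can, the oxidiser]
7. Ferryman goes to the far shore with the peroxide and the reducing agent.  [the near shore: — | the far shore: the acid flask, the ammonia bottle, the ether can, the oxidiser, the peroxide, the reducing agent]

7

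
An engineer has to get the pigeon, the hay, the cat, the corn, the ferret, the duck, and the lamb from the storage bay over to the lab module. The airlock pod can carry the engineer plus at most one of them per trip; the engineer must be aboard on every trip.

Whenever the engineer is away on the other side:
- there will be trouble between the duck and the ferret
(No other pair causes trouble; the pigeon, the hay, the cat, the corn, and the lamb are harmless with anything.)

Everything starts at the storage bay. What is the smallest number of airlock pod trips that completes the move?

Counting alone: the engineer can take at most 1 across per trip to the lab module, so moving all 7 needs at least 7 loaded trips out, with a return between consecutive ones — at least 13 crossings.
The plan below uses exactly 13 crossings, so it is optimal:
1. Engineer goes to the lab module with the ferret.  [the storage bay: the cat, the corn, the duck, the hay, the lamb, the pigeon | the lab module: the ferret]
2. Engineer goes back to the storage bay alone.  [the storage bay: the cat, the corn, the duck, the hay, the lamb, the pigeon | the lab module: the ferret]
3. Engineer goes to the lab module with the pigeon.  [the storage bay: the cat, the corn, the duck, the hay, the lamb | the lab module: the ferret, the pigeon]
4. Engineer goes back to the storage bay alone.  [the storage bay: the cat, the corn, the duck, the hay, the lamb | the lab module: the ferret, the pigeon]
5. Engineer goes to the lab module with the hay.  [the storage bay: the cat, the corn, the duck, the lamb | the lab module: the ferret, the hay, the pigeon]
6. Engineer goes back to the storage bay alone.  [the storage bay: the cat, the corn, the duck, the lamb | the lab module: the ferret, the hay, the pigeon]
7. Engineer goes to the lab module with the cat.  [the storage bay: the corn, the duck, the lamb | the lab module: the cat, the ferret, the hay, the pigeon]
8. Engineer goes back to the storage bay alone.  [the storage bay: the corn, the duck, the lamb | the lab module: the cat, the ferret, the hay, the pigeon]
9. Engineer goes to the lab module with the corn.  [the storage bay: the duck, the lamb | the lab module: the cat, the corn, the ferret, the hay, the pigeon]
10. Engineer goes back to the storage bay alone.  [the storage bay: the duck, the lamb | the lab module: the cat, the corn, the ferret, the hay, the pigeon]
11. Engineer goes to the lab module with the lamb.  [the storage bay: the duck | the lab module: the cat, the corn, the ferret, the hay, the lamb, the pigeon]
12. Engineer goes back to the storage bay alone.  [the storage bay: the duck | the lab module: the cat, the corn, the ferret, the hay, the lamb, the pigeon]
13. Engineer goes to the lab module with the duck.  [the storage bay: — | the lab module: the cat, the corn, the duck, the ferret, the hay, the lamb, the pigeon]

13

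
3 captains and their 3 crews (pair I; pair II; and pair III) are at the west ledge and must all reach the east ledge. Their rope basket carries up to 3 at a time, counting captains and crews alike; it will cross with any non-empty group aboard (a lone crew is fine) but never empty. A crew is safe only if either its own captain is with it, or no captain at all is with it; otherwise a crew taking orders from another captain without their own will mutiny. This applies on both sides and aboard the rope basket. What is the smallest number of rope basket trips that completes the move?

Counting alone: each trip to the east ledge takes at most 3 across and each return brings at least 1 back, so after t trips out (and t−1 returns) at most 3t − (t−1) of the 6 are across; that first reaches 6 at t = 3, so at least 5 crossings are needed.
The plan below uses exactly 5 crossings, so it is optimal:
1. captain I and crew I cross → the east ledge.
2. captain I crosses ← the west ledge.
3. captain I, captain II, and captain III cross → the east ledge.
4. crew I crosses ← the west ledge.
5. crew I, crew II, and crew III cross → the east ledge.

5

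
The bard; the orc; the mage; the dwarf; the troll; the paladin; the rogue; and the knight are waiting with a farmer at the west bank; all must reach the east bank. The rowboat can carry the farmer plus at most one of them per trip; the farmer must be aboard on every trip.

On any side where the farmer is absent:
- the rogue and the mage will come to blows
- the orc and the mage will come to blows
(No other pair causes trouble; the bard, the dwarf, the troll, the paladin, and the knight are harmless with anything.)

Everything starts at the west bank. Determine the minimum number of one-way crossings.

Counting alone: the farmer can take at most 1 across per trip to the east bank, so moving all 8 needs at least 8 loaded trips out, with a return between consecutive ones — at least 15 crossings.
The safety rule pushes this higher. Following every safe sequence of crossings, the most of the 8 that can be at the east bank as the rowboat arrives there on crossing 15 is 7 — never all 8.
So no plan with fewer than 17 crossings exists, and this one achieves 17:
1. Farmer goes to the east bank with the mage.  [the west bank: the bard, the dwarf, the knight, the orc, the paladin, the rogue, the troll | the east bank: the mage]
2. Farmer goes back to the west bank alone.  [the west bank: the bard, the dwarf, the knight, the orc, the paladin, the rogue, the troll | the east bank: the mage]
3. Farmer goes to the east bank with the bard.  [the west bank: the dwarf, the knight, the orc, the paladin, the rogue, the troll | the east bank: the bard, the mage]
4. Farmer goes back to the west bank alone.  [the west bank: the dwarf, the knight, the orc, the paladin, the rogue, the troll | the east bank: the bard, the mage]
5. Farmer goes to the east bank with the orc.  [the west bank: the dwarf, the knight, the paladin, the rogue, the troll | the east bank: the bard, the mage, the orc]
6. Farmer goes back to the west bank with the mage.  [the west bank: the dwarf, the knight, the mage, the paladin, the rogue, the troll | the east bank: the bard, the orc]
7. Farmer goes to the east bank with the rogue.  [the west bank: the dwarf, the knight, the mage, the paladin, the troll | the east bank: the bard, the orc, the rogue]
8. Farmer goes back to the west bank alone.  [the west bank: the dwarf, the knight, the mage, the paladin, the troll | the east bank: the bard, the orc, the rogue]
9. Farmer goes to the east bank with the dwarf.  [the west bank: the knight, the mage, the paladin, the troll | the east bank: the bard, the dwarf, the orc, the rogue]
10. Farmer goes back to the west bank alone.  [the west bank: the knight, the mage, the paladin, the troll | the east bank: the bard, the dwarf, the orc, the rogue]
11. Farmer goes to the east bank with the troll.  [the west bank: the knight, the mage, the paladin | the east bank: the bard, the dwarf, the orc, the rogue, the troll]
12. Farmer goes back to the west bank alone.  [the west bank: the knight, the mage, the paladin | the east bank: the bard, the dwarf, the orc, the rogue, the troll]
13. Farmer goes to the east bank with the paladin.  [the west bank: the knight, the mage | the east bank: the bard, the dwarf, the orc, the paladin, the rogue, the troll]
14. Farmer goes back to the west bank alone.  [the west bank: the knight, the mage | the east bank: the bard, the dwarf, the orc, the paladin, the rogue, the troll]
15. Farmer goes to the east bank with the knight.  [the west bank: the mage | the east bank: the bard, the dwarf, the knight, the orc, the paladin, the rogue, the troll]
16. Farmer goes back to the west bank alone.  [the west bank: the mage | the east bank: the bard, the dwarf, the knight, the orc, the paladin, the rogue, the troll]
17. Farmer goes to the east bank with the mage.  [the west bank: — | the east bank: the bard, the dwarf, the knight, the mage, the orc, the paladin, the rogue, the troll]

17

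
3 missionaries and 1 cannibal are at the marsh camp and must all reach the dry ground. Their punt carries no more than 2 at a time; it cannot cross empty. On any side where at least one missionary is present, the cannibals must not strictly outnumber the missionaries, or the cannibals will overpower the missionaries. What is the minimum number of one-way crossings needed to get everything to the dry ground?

5

Counting alone: each trip to the dry ground takes at most 2 across and each return brings at least 1 back, so after t trips out (and t−1 returns) at most 2t − (t−1) of the 4 are across; that first reaches 4 at t = 3, so at least 5 crossings are needed.
The plan below uses exactly 5 crossings, so it is optimal:
1. 1 missionary and 1 cannibal → the dry ground.  (the marsh camp: 2M 0C; the dry ground: 1M 1C)
2. 1 cannibal ← the marsh camp.  (the marsh camp: 2M 1C; the dry ground: 1M 0C)
3. 1 missionary and 1 cannibal → the dry ground.  (the marsh camp: 1M 0C; the dry ground: 2M 1C)
4. 1 cannibal ← the marsh camp.  (the marsh camp: 1M 1C; the dry ground: 2M 0C)
5. 1 missionary and 1 cannibal → the dry ground.  (the marsh camp: 0M 0C; the dry ground: 3M 1C)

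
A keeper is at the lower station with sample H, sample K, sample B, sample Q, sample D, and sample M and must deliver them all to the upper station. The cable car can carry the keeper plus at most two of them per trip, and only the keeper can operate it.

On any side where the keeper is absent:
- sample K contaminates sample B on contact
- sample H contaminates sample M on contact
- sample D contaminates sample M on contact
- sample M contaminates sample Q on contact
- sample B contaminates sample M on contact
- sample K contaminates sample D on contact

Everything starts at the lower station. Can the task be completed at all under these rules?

1. Keeper goes to the upper station with sample K and sample M.
2. Keeper goes back to the lower station alone.
3. Keeper goes to the upper station with sample B and sample H.
4. Keeper goes back to the lower station with sample K and sample M.
5. Keeper goes to the upper station with sample D and sample Q.
6. Keeper goes back to the lower station alone.
7. Keeper goes to the upper station with sample K and sample M.

Yes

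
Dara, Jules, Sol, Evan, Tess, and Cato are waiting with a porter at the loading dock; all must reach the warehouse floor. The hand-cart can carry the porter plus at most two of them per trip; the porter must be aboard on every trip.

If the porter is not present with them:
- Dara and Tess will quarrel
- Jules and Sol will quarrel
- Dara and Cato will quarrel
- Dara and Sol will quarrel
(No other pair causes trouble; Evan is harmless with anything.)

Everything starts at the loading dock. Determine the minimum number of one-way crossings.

Counting alone: the porter can take at most 2 across per trip to the warehouse floor, so moving all 6 needs at least 3 loaded trips out, with a return between consecutive ones — at least 5 crossings.
The safety rule pushes this higher. Following every safe sequence of crossings, the most of the 6 that can be at the warehouse floor as the hand-cart arrives there on crossing 5 is 5 — never all 6.
So no plan with fewer than 7 crossings exists, and this one achieves 7:
1. Porter goes to the warehouse floor with Dara and Jules.  [the loading dock: Cato, Evan, Sol, Tess | the warehouse floor: Dara, Jules]
2. Porter goes back to the loading dock alone.  [the loading dock: Cato, Evan, Sol, Tess | the warehouse floor: Dara, Jules]
3. Porter goes to the warehouse floor with Evan.  [the loading dock: Cato, Sol, Tess | the warehouse floor: Dara, Evan, Jules]
4. Porter goes back to the loading dock alone.  [the loading dock: Cato, Sol, Tess | the warehouse floor: Dara, Evan, Jules]
5. Porter goes to the warehouse floor with Cato and Tess.  [the loading dock: Sol | the warehouse floor: Cato, Dara, Evan, Jules, Tess]
6. Porter goes back to the loading dock with Dara.  [the loading dock: Dara, Sol | the warehouse floor: Cato, Evan, Jules, Tess]
7. Porter goes to the warehouse floor with Dara and Sol.  [the loading dock: — | the warehouse floor: Cato, Dara, Evan, Jules, Sol, Tess]

7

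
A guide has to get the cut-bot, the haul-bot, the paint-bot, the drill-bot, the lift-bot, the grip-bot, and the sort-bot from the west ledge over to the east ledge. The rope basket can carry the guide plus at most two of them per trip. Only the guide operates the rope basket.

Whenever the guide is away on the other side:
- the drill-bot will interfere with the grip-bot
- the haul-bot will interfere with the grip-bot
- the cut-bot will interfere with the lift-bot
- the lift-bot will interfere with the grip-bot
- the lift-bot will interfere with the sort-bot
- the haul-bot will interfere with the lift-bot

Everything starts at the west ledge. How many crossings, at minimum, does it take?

11

Counting alone: the guide can take at most 2 across per trip to the east ledge, so moving all 7 needs at least 4 loaded trips out, with a return between consecutive ones — at least 7 crossings.
The safety rule pushes this higher. Following every safe sequence of crossings, the most of the 7 that can be at the east ledge as the rope basket arrives there on crossings 7, 9 is 5, 6 respectively — never all 7.
So no plan with fewer than 11 crossings exists, and this one achieves 11:
1. Guide goes to the east ledge with the grip-bot and the lift-bot.  [the west ledge: the cut-bot, the drill-bot, the haul-bot, the paint-bot, the sort-bot | the east ledge: the grip-bot, the lift-bot]
2. Guide goes back to the west ledge with the lift-bot.  [the west ledge: the cut-bot, the drill-bot, the haul-bot, the lift-bot, the paint-bot, the sort-bot | the east ledge: the grip-bot]
3. Guide goes to the east ledge with the cut-bot and the lift-bot.  [the west ledge: the drill-bot, the haul-bot, the paint-bot, the sort-bot | the east ledge: the cut-bot, the grip-bot, the lift-bot]
4. Guide goes back to the west ledge with the lift-bot.  [the west ledge: the drill-bot, the haul-bot, the lift-bot, the paint-bot, the sort-bot | the east ledge: the cut-bot, the grip-bot]
5. Guide goes to the east ledge with the haul-bot and the sort-bot.  [the west ledge: the drill-bot, the lift-bot, the paint-bot | the east ledge: the cut-bot, the grip-bot, the haul-bot, the sort-bot]
6. Guide goes back to the west ledge with the haul-bot.  [the west ledge: the drill-bot, the haul-bot, the lift-bot, the paint-bot | the east ledge: the cut-bot, the grip-bot, the sort-bot]
7. Guide goes to the east ledge with the haul-bot and the paint-bot.  [the west ledge: the drill-bot, the lift-bot | the east ledge: the cut-bot, the grip-bot, the haul-bot, the paint-bot, the sort-bot]
8. Guide goes back to the west ledge with the haul-bot.  [the west ledge: the drill-bot, the haul-bot, the lift-bot | the east ledge: the cut-bot, the grip-bot, the paint-bot, the sort-bot]
9. Guide goes to the east ledge with the drill-bot and the haul-bot.  [the west ledge: the lift-bot | the east ledge: the cut-bot, the drill-bot, the grip-bot, the haul-bot, the paint-bot, the sort-bot]
10. Guide goes back to the west ledge with the grip-bot.  [the west ledge: the grip-bot, the lift-bot | the east ledge: the cut-bot, the drill-bot, the haul-bot, the paint-bot, the sort-bot]
11. Guide goes to the east ledge with the grip-bot and the lift-bot.  [the west ledge: — | the east ledge: the cut-bot, the drill-bot, the grip-bot, the haul-bot, the lift-bot, the paint-bot, the sort-bot]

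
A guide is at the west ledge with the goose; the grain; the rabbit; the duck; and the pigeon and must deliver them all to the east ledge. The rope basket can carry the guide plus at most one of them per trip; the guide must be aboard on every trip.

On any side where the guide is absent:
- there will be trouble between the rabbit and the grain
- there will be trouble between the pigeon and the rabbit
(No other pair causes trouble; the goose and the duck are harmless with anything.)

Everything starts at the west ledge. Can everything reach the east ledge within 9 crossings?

No

Counting alone: the guide can take at most 1 across per trip to the east ledge, so moving all 5 needs at least 5 loaded trips out, with a return between consecutive ones — at least 9 crossings.
The safety rule pushes this higher. Following every safe sequence of crossings, the most of the 5 that can be at the east ledge as the rope basket arrives there on crossing 9 is 4 — never all 5.
So the move cannot be finished within 9 crossings. (The shortest complete plan takes 11:)
1. Guide goes to the east ledge with the rabbit.  [the west ledge: the duck, the goose, the grain, the pigeon | the east ledge: the rabbit]
2. Guide goes back to the west ledge alone.  [the west ledge: the duck, the goose, the grain, the pigeon | the east ledge: the rabbit]
3. Guide goes to the east ledge with the goose.  [the west ledge: the duck, the grain, the pigeon | the east ledge: the goose, the rabbit]
4. Guide goes back to the west ledge alone.  [the west ledge: the duck, the grain, the pigeon | the east ledge: the goose, the rabbit]
5. Guide goes to the east ledge with the grain.  [the west ledge: the duck, the pigeon | the east ledge: the goose, the grain, the rabbit]
6. Guide goes back to the west ledge with the rabbit.  [the west ledge: the duck, the pigeon, the rabbit | the east ledge: the goose, the grain]
7. Guide goes to the east ledge with the pigeon.  [the west ledge: the duck, the rabbit | the east ledge: the goose, the grain, the pigeon]
8. Guide goes back to the west ledge alone.  [the west ledge: the duck, the rabbit | the east ledge: the goose, the grain, the pigeon]
9. Guide goes to the east ledge with the duck.  [the west ledge: the rabbit | the east ledge: the duck, the goose, the grain, the pigeon]
10. Guide goes back to the west ledge alone.  [the west ledge: the rabbit | the east ledge: the duck, the goose, the grain, the pigeon]
11. Guide goes to the east ledge with the rabbit.  [the west ledge: — | the east ledge: the duck, the goose, the grain, the pigeon, the rabbit]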